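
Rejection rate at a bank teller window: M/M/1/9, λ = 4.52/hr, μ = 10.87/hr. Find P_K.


ρ = λ/μ = 4.52/10.87 = 0.4158
P_K = (1−ρ)ρ^K/(1−ρ^(K+1)) = (0.5842·0.0003717)/(1 − 0.0001546)
= 0.0002171/0.999845 = 0.0002172

Final: 0.0002172


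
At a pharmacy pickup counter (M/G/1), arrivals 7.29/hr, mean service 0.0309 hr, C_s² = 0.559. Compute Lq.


ρ = λ·E[S] = 7.29·0.0309 = 0.2253
Lq = ρ²(1+C_s²)/(2(1−ρ)) = 0.05074·(1+0.559)/(2·0.7747)
= 0.05074·1.5590/1.5495 = 0.05105

Final: 0.05105


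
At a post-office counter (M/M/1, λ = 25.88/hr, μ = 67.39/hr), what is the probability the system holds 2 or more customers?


ρ = 25.88/67.39 = 0.3840
P(N ≥ n) = ρ^n = 0.3840^2 = 0.147482

Final: 0.147482


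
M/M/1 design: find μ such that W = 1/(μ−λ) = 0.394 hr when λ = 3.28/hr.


W = 1/(μ−λ) ⇒ μ − λ = 1/W = 1/0.394 = 2.5381
μ = λ + 1/W = 3.28 + 2.5381 = 5.8181 per hr

Final: 5.8181 /hr


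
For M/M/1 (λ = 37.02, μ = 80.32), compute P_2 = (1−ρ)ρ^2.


ρ = 37.02/80.32 = 0.4609
P_n = (1−ρ)·ρ^n = (1 − 0.4609)·0.4609^2 = 0.5391·0.212435 = 0.114522

Final: 0.114522


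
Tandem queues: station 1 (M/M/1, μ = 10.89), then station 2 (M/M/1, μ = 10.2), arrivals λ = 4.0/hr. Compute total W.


Each node sees arrival rate λ = 4.0/hr (tandem ⇒ throughput preserved).
W₁ = 1/(μ₁−λ) = 1/(10.89−4.0) = 0.14514 hr
W₂ = 1/(μ₂−λ) = 1/(10.2−4.0) = 0.16129 hr
W_total = W₁ + W₂ = 0.14514 + 0.16129 = 0.30643 hr

Final: 0.30643 hr


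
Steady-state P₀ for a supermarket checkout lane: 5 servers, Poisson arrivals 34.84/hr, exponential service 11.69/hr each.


a = λ/μ = 34.84/11.69 = 2.9803; ρ = a/c = 0.5961
Σ_{k=0}^{4} a^k/k! (terms k=0..4) = 1.00000 + 2.98033 + 4.44117 + 4.41204 + 3.28733 = 16.12087
Tail: a^5/(5!(1−ρ)) = 235.13549/(120·0.4039) = 4.85094
P₀ = 1/(16.12087 + 4.85094) = 1/20.97180 = 0.047683

Final: 0.047683


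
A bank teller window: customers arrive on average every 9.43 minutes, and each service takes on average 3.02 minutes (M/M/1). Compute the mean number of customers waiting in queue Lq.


λ = 60/9.43 = 6.3627 /hr
μ = 60/3.02 = 19.8675 /hr
ρ = λ/μ = 6.3627/19.8675 = 0.3203
Lq = ρ²/(1−ρ) = 0.1026/0.6797 = 0.1509

Final: 0.1509


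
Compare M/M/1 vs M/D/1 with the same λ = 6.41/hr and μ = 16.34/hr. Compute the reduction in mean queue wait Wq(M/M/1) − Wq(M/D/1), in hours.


ρ = 6.41/16.34 = 0.3923
Wq(M/M/1) = ρ/(μ−λ) = 0.3923/9.93 = 0.03951 hr
Wq(M/D/1) = ρ/(2(μ−λ)) = 0.01975 hr
Savings = 0.03951 − 0.01975 = 0.01975 hr

Final: 0.01975 hr


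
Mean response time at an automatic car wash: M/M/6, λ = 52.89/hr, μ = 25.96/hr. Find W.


a = 2.0374; ρ = 0.3396; P₀ = 0.130156
Lq = P₀·a^c·ρ/(c!(1−ρ)²) = 0.01006
Wq = Lq/λ = 0.01006/52.89 = 0.0001903 hr
W = Wq + 1/μ = 0.0001903 + 0.03852 = 0.03871 hr

Final: 0.03871 hr


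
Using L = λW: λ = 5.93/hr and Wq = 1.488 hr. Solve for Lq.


Lq = λWq = 5.93·1.488 = 8.8238

Final: 8.8238


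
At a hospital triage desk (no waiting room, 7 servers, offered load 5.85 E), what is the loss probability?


B(c,a) = (a^c/c!) / Σ_{k=0}^{c} a^k/k!
a^7/7! = 46.522230
Σ terms (k=0..7): 1.00000 + 5.85000 + 17.11125 + 33.36694 + 48.79915 + 57.09500 + 55.66763 + 46.52223 = 265.412191
B = 46.522230/265.412191 = 0.175283

Final: 0.175283


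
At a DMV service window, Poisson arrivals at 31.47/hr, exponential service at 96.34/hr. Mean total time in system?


W = 1/(μ−λ) = 1/(96.34 − 31.47) = 1/64.87 = 0.01542 hr

Final: 0.01542 hr


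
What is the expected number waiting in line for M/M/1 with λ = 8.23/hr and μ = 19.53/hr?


ρ = 8.23/19.53 = 0.4214
Lq = ρ²/(1−ρ) = 0.1776/0.5786 = 0.3069

Final: 0.3069


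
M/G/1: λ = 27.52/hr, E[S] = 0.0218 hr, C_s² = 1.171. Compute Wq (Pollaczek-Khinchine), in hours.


ρ = λ·E[S] = 27.52·0.0218 = 0.5999
E[S²] = E[S]²(1+C_s²) = 0.0218²·(1+1.171) = 0.001032
Wq = λ·E[S²]/(2(1−ρ)) = 27.52·0.001032/(2·0.4001) = 0.03549 hr

Final: 0.03549 hr


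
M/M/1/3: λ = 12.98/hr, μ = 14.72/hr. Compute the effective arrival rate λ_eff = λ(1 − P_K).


ρ = 0.8818; P_K = (1−ρ)ρ^3/(1−ρ^4) = 0.204977
λ_eff = λ(1 − P_K) = 12.98·(1 − 0.204977) = 12.98·0.795023 = 10.3194 /hr

Final: 10.3194 /hr


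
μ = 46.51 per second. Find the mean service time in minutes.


Mean service time = 1/μ = 1/46.51 second = 0.02150 second
In minutes: 0.02150 × 0.0166667 = 0.0003583 min

Final: 0.0003583 min


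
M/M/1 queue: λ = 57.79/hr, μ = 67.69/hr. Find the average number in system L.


ρ = λ/μ = 57.79/67.69 = 0.8537
L = ρ/(1−ρ) = 0.8537/(1 − 0.8537) = 0.8537/0.1463 = 5.8374

Final: 5.8374


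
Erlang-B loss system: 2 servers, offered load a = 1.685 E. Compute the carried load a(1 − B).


B(2,1.685) = 0.345858 (Erlang-B)
Carried load = a(1 − B) = 1.685·(1 − 0.345858) = 1.685·0.654142 = 1.1022 E

Final: 1.1022 Erlangs


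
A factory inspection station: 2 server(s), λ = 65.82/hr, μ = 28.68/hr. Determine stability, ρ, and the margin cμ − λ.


Total capacity cμ = 2·28.68 = 57.36/hr
ρ = λ/(cμ) = 65.82/57.36 = 1.1475
Stable ⇔ ρ < 1: NO
Spare capacity = cμ − λ = 57.36 − 65.82 = -8.46/hr

Final: ρ = 1.1475; unstable; margin = -8.46/hr


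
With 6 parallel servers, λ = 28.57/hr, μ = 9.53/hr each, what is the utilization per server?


ρ = λ/(cμ) = 28.57/(6·9.53) = 28.57/57.18 = 0.4997

Final: 0.4997


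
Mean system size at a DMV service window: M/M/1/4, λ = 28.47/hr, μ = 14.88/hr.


ρ = 28.47/14.88 = 1.9133
L = ρ[1 − (K+1)ρ^K + Kρ^(K+1)] / [(1−ρ)(1−ρ^(K+1))]
Numerator: 1.9133·(1 − 5·13.401029 + 4·25.640275) = 69.942746
Denominator: (-0.9133)·(-24.640275) = 22.504122
L = 69.942746/22.504122 = 3.1080

Final: 3.1080


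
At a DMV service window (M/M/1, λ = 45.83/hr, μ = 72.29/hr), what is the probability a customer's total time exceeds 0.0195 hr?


W ~ Exponential(μ−λ) for M/M/1.
μ − λ = 72.29 − 45.83 = 26.4600
P(W > t) = e^{−(μ−λ)t} = e^{−0.5160} = 0.596921

Final: 0.596921


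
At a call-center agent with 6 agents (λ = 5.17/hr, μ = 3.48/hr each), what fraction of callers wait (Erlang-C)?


a = λ/μ = 1.4856; ρ = a/6 = 0.2476
P₀ = 0.226306 (from M/M/c formula)
C(c,a) = [a^c/(c!(1−ρ))]·P₀ = [10.75147/(720·0.7524)]·0.226306
= 0.01985·0.226306 = 0.004491

Final: 0.004491


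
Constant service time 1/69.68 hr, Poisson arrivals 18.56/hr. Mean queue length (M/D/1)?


ρ = 18.56/69.68 = 0.2664
M/D/1: Lq = ρ²/(2(1−ρ)) = 0.07095/(2·0.7336) = 0.04835

Final: 0.04835


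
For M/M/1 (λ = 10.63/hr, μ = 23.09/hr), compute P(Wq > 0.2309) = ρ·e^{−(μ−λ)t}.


ρ = 10.63/23.09 = 0.4604
P(Wq > t) = ρ·e^{−(μ−λ)t} = 0.4604·e^{−2.8770}
= 0.4604·0.056303 = 0.025920

Final: 0.025920


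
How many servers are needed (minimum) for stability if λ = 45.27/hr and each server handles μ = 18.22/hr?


Stability requires cμ > λ ⇔ c > λ/μ.
λ/μ = 45.27/18.22 = 2.4846
Minimum integer c = ⌊2.4846⌋ + 1 = 3
Check: 3·18.22 = 54.66 > 45.27, while 2·18.22 = 36.44 ≤ 45.27

Final: 3 servers


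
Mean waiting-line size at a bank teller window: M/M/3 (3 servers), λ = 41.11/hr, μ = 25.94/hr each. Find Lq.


a = λ/μ = 1.5848; ρ = a/3 = 0.5283
P₀ = 0.190587
Lq = P₀·a^c·ρ / (c!·(1−ρ)²) = 0.190587·3.98045·0.5283/(6·0.22253)
= 0.30015

Final: 0.30015


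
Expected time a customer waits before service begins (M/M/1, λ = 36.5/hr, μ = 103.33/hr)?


ρ = 36.5/103.33 = 0.3532
Wq = ρ/(μ−λ) = 0.3532/(103.33 − 36.5) = 0.3532/66.83 = 0.005286 hr

Final: 0.005286 hr


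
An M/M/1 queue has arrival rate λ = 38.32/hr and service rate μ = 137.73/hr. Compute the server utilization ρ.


ρ = λ/μ = 38.32/137.73 = 0.2782

Final: 0.2782


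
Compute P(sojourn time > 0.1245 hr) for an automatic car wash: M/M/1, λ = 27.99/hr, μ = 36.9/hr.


W ~ Exponential(μ−λ) for M/M/1.
μ − λ = 36.9 − 27.99 = 8.9100
P(W > t) = e^{−(μ−λ)t} = e^{−1.1093} = 0.329791

Final: 0.329791


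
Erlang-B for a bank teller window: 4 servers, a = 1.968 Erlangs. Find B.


B(c,a) = (a^c/c!) / Σ_{k=0}^{c} a^k/k!
a^4/4! = 0.625013
Σ terms (k=0..4): 1.00000 + 1.96800 + 1.93651 + 1.27035 + 0.62501 = 6.799877
B = 0.625013/6.799877 = 0.091915

Final: 0.091915


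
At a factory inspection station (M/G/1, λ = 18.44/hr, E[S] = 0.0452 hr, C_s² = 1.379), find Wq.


ρ = λ·E[S] = 18.44·0.0452 = 0.8335
E[S²] = E[S]²(1+C_s²) = 0.0452²·(1+1.379) = 0.004860
Wq = λ·E[S²]/(2(1−ρ)) = 18.44·0.004860/(2·0.1665) = 0.26913 hr

Final: 0.26913 hr


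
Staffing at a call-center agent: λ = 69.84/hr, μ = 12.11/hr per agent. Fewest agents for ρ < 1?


Stability requires cμ > λ ⇔ c > λ/μ.
λ/μ = 69.84/12.11 = 5.7671
Minimum integer c = ⌊5.7671⌋ + 1 = 6
Check: 6·12.11 = 72.66 > 69.84, while 5·12.11 = 60.55 ≤ 69.84

Final: 6 servers


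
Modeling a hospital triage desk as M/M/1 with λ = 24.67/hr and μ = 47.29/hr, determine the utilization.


ρ = λ/μ = 24.67/47.29 = 0.5217

Final: 0.5217


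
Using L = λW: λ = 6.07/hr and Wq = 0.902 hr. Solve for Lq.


Lq = λWq = 6.07·0.902 = 5.4751

Final: 5.4751


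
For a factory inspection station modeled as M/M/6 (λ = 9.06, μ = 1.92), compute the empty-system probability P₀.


a = λ/μ = 9.06/1.92 = 4.7188; ρ = a/c = 0.7865
Σ_{k=0}^{5} a^k/k! (terms k=0..5) = 1.00000 + 4.71875 + 11.13330 + 17.51175 + 20.65840 + 19.49636 = 74.51857
Tail: a^6/(6!(1−ρ)) = 11039.81546/(720·0.2135) = 71.80368
P₀ = 1/(74.51857 + 71.80368) = 1/146.32224 = 0.006834

Final: 0.006834


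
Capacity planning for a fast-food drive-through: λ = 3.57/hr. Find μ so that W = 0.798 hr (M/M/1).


W = 1/(μ−λ) ⇒ μ − λ = 1/W = 1/0.798 = 1.2531
μ = λ + 1/W = 3.57 + 1.2531 = 4.8231 per hr

Final: 4.8231 /hr


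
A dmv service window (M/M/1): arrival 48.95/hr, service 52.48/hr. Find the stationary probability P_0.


ρ = 48.95/52.48 = 0.9327
P_n = (1−ρ)·ρ^n = (1 − 0.9327)·0.9327^0 = 0.06726·1.000000 = 0.067264

Final: 0.067264


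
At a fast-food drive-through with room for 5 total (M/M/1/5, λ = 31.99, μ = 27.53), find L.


ρ = 31.99/27.53 = 1.1620
L = ρ[1 − (K+1)ρ^K + Kρ^(K+1)] / [(1−ρ)(1−ρ^(K+1))]
Numerator: 1.1620·(1 − 6·2.118557 + 5·2.461774) = 0.694331
Denominator: (-0.1620)·(-1.461774) = 0.236815
L = 0.694331/0.236815 = 2.9320

Final: 2.9320


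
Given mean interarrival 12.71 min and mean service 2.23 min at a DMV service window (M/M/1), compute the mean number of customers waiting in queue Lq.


λ = 60/12.71 = 4.7207 /hr
μ = 60/2.23 = 26.9058 /hr
ρ = λ/μ = 4.7207/26.9058 = 0.1755
Lq = ρ²/(1−ρ) = 0.03078/0.8245 = 0.03733

Final: 0.03733


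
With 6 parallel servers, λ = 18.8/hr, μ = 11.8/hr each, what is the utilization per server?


ρ = λ/(cμ) = 18.8/(6·11.8) = 18.8/70.80 = 0.2655

Final: 0.2655


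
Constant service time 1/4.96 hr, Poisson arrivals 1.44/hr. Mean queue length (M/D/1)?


ρ = 1.44/4.96 = 0.2903
M/D/1: Lq = ρ²/(2(1−ρ)) = 0.08429/(2·0.7097) = 0.05938

Final: 0.05938


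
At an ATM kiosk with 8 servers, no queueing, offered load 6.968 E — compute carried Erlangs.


B(8,6.968) = 0.176981 (Erlang-B)
Carried load = a(1 − B) = 6.968·(1 − 0.176981) = 6.968·0.823019 = 5.7348 E

Final: 5.7348 Erlangs


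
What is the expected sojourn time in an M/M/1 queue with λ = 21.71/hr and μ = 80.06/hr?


W = 1/(μ−λ) = 1/(80.06 − 21.71) = 1/58.35 = 0.01714 hr

Final: 0.01714 hr


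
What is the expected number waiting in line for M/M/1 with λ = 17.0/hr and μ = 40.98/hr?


ρ = 17.0/40.98 = 0.4148
Lq = ρ²/(1−ρ) = 0.1721/0.5852 = 0.2941

Final: 0.2941


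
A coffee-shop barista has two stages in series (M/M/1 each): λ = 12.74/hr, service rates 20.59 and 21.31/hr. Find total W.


Each node sees arrival rate λ = 12.74/hr (tandem ⇒ throughput preserved).
W₁ = 1/(μ₁−λ) = 1/(20.59−12.74) = 0.12739 hr
W₂ = 1/(μ₂−λ) = 1/(21.31−12.74) = 0.11669 hr
W_total = W₁ + W₂ = 0.12739 + 0.11669 = 0.24407 hr

Final: 0.24407 hr


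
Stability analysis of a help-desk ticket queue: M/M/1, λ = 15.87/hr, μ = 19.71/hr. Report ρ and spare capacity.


Total capacity cμ = 1·19.71 = 19.71/hr
ρ = λ/(cμ) = 15.87/19.71 = 0.8052
Stable ⇔ ρ < 1: YES
Spare capacity = cμ − λ = 19.71 − 15.87 = 3.84/hr

Final: ρ = 0.8052; stable; margin = 3.84/hr


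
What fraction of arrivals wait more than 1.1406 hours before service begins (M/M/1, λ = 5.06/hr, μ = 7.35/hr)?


ρ = 5.06/7.35 = 0.6884
P(Wq > t) = ρ·e^{−(μ−λ)t} = 0.6884·e^{−2.6120}
= 0.6884·0.073390 = 0.050524

Final: 0.050524


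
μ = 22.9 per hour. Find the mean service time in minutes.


Mean service time = 1/μ = 1/22.9 hour = 0.04367 hour
In minutes: 0.04367 × 60 = 2.6201 min

Final: 2.6201 min


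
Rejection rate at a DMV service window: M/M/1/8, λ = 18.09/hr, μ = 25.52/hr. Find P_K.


ρ = λ/μ = 18.09/25.52 = 0.7089
P_K = (1−ρ)ρ^K/(1−ρ^(K+1)) = (0.2911·0.063748)/(1 − 0.045188)
= 0.018560/0.954812 = 0.019438

Final: 0.019438


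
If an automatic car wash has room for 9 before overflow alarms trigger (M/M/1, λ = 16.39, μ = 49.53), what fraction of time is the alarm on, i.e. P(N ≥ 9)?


ρ = 16.39/49.53 = 0.3309
P(N ≥ n) = ρ^n = 0.3309^9 = 0.00004758

Final: 0.00004758


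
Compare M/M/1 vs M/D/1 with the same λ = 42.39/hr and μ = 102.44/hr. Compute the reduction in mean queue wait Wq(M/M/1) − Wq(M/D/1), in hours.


ρ = 42.39/102.44 = 0.4138
Wq(M/M/1) = ρ/(μ−λ) = 0.4138/60.05 = 0.006891 hr
Wq(M/D/1) = ρ/(2(μ−λ)) = 0.003445 hr
Savings = 0.006891 − 0.003445 = 0.003445 hr

Final: 0.003445 hr


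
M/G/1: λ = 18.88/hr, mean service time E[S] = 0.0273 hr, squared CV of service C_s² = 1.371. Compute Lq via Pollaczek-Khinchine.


ρ = λ·E[S] = 18.88·0.0273 = 0.5154
Lq = ρ²(1+C_s²)/(2(1−ρ)) = 0.2657·(1+1.371)/(2·0.4846)
= 0.2657·2.3710/0.9692 = 0.64993

Final: 0.64993


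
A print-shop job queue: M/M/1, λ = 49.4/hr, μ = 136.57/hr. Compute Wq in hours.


ρ = 49.4/136.57 = 0.3617
Wq = ρ/(μ−λ) = 0.3617/(136.57 − 49.4) = 0.3617/87.17 = 0.004150 hr

Final: 0.004150 hr


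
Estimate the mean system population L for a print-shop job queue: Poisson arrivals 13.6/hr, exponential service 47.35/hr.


ρ = λ/μ = 13.6/47.35 = 0.2872
L = ρ/(1−ρ) = 0.2872/(1 − 0.2872) = 0.2872/0.7128 = 0.4030

Final: 0.4030


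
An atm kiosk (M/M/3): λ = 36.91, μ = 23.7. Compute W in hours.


a = 1.5574; ρ = 0.5191; P₀ = 0.196877
Lq = P₀·a^c·ρ/(c!(1−ρ)²) = 0.27826
Wq = Lq/λ = 0.27826/36.91 = 0.007539 hr
W = Wq + 1/μ = 0.007539 + 0.04219 = 0.04973 hr

Final: 0.04973 hr


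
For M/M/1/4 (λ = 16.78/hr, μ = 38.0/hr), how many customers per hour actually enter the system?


ρ = 0.4416; P_K = (1−ρ)ρ^4/(1−ρ^5) = 0.021595
λ_eff = λ(1 − P_K) = 16.78·(1 − 0.021595) = 16.78·0.978405 = 16.4176 /hr

Final: 16.4176 /hr


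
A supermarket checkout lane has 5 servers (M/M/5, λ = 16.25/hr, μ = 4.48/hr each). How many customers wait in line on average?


a = λ/μ = 3.6272; ρ = a/5 = 0.7254
P₀ = 0.022012
Lq = P₀·a^c·ρ / (c!·(1−ρ)²) = 0.022012·627.88015·0.7254/(120·0.07538)
= 1.10843

Final: 1.10843


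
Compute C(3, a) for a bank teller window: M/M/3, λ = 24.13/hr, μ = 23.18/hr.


a = λ/μ = 1.0410; ρ = a/3 = 0.3470
P₀ = 0.348344 (from M/M/c formula)
C(c,a) = [a^c/(c!(1−ρ))]·P₀ = [1.12806/(6·0.6530)]·0.348344
= 0.28791·0.348344 = 0.100293

Final: 0.100293


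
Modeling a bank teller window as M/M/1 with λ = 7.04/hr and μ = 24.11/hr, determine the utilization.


ρ = λ/μ = 7.04/24.11 = 0.2920

Final: 0.2920


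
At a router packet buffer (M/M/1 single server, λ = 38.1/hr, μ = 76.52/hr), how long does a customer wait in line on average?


ρ = 38.1/76.52 = 0.4979
Wq = ρ/(μ−λ) = 0.4979/(76.52 − 38.1) = 0.4979/38.42 = 0.01296 hr

Final: 0.01296 hr


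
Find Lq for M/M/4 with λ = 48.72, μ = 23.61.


a = λ/μ = 2.0635; ρ = a/4 = 0.5159
P₀ = 0.121689
Lq = P₀·a^c·ρ / (c!·(1−ρ)²) = 0.121689·18.13198·0.5159/(24·0.23437)
= 0.20237

Final: 0.20237


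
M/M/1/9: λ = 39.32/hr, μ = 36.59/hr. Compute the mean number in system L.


ρ = 39.32/36.59 = 1.0746
L = ρ[1 − (K+1)ρ^K + Kρ^(K+1)] / [(1−ρ)(1−ρ^(K+1))]
Numerator: 1.0746·(1 − 10·1.910997 + 9·2.053577) = 0.400000
Denominator: (-0.07461)·(-1.053577) = 0.078608
L = 0.400000/0.078608 = 5.0885

Final: 5.0885


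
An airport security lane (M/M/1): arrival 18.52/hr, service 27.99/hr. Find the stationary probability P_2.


ρ = 18.52/27.99 = 0.6617
P_n = (1−ρ)·ρ^n = (1 − 0.6617)·0.6617^2 = 0.3383·0.437800 = 0.148123

Final: 0.148123


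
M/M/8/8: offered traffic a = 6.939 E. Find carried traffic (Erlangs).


B(8,6.939) = 0.175312 (Erlang-B)
Carried load = a(1 − B) = 6.939·(1 − 0.175312) = 6.939·0.824688 = 5.7225 E

Final: 5.7225 Erlangs


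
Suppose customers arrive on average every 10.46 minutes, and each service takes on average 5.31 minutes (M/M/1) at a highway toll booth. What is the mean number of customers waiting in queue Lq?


λ = 60/10.46 = 5.7361 /hr
μ = 60/5.31 = 11.2994 /hr
ρ = λ/μ = 5.7361/11.2994 = 0.5076
Lq = ρ²/(1−ρ) = 0.2577/0.4924 = 0.5234

Final: 0.5234


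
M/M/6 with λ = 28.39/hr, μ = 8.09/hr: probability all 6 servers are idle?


a = λ/μ = 28.39/8.09 = 3.5093; ρ = a/c = 0.5849
Σ_{k=0}^{5} a^k/k! (terms k=0..5) = 1.00000 + 3.50927 + 6.15749 + 7.20277 + 6.31911 + 4.43510 = 28.62374
Tail: a^6/(6!(1−ρ)) = 1867.67466/(720·0.4151) = 6.24875
P₀ = 1/(28.62374 + 6.24875) = 1/34.87249 = 0.028676

Final: 0.028676


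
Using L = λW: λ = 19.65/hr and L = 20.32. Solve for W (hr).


W = L/λ = 20.32/19.65 = 1.0341 hr

Final: 1.0341 hr


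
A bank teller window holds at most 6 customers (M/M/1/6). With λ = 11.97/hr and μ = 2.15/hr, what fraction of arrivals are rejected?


ρ = λ/μ = 11.97/2.15 = 5.5674
P_K = (1−ρ)ρ^K/(1−ρ^(K+1)) = (-4.5674·29780.647971)/(1 − 165802.026143)
= -136021.378172/-165801.026143 = 0.820389

Final: 0.820389


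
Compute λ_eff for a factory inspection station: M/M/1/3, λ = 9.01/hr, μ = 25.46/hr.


ρ = 0.3539; P_K = (1−ρ)ρ^3/(1−ρ^4) = 0.029092
λ_eff = λ(1 − P_K) = 9.01·(1 − 0.029092) = 9.01·0.970908 = 8.7479 /hr

Final: 8.7479 /hr


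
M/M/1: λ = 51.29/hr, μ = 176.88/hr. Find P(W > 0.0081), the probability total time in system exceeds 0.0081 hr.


W ~ Exponential(μ−λ) for M/M/1.
μ − λ = 176.88 − 51.29 = 125.5900
P(W > t) = e^{−(μ−λ)t} = e^{−1.0173} = 0.361577

Final: 0.361577


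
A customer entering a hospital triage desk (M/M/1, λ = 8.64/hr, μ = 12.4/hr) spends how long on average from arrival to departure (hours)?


W = 1/(μ−λ) = 1/(12.4 − 8.64) = 1/3.76 = 0.2660 hr

Final: 0.2660 hr


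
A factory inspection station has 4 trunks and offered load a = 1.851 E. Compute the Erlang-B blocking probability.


B(c,a) = (a^c/c!) / Σ_{k=0}^{c} a^k/k!
a^4/4! = 0.489119
Σ terms (k=0..4): 1.00000 + 1.85100 + 1.71310 + 1.05698 + 0.48912 = 6.110202
B = 0.489119/6.110202 = 0.080050

Final: 0.080050


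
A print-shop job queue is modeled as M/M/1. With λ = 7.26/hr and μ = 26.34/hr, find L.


ρ = λ/μ = 7.26/26.34 = 0.2756
L = ρ/(1−ρ) = 0.2756/(1 − 0.2756) = 0.2756/0.7244 = 0.3805

Final: 0.3805


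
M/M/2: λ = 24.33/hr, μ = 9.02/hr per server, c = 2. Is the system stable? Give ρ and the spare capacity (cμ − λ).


Total capacity cμ = 2·9.02 = 18.04/hr
ρ = λ/(cμ) = 24.33/18.04 = 1.3487
Stable ⇔ ρ < 1: NO
Spare capacity = cμ − λ = 18.04 − 24.33 = -6.29/hr

Final: ρ = 1.3487; unstable; margin = -6.29/hr


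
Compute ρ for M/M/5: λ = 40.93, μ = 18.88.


ρ = λ/(cμ) = 40.93/(5·18.88) = 40.93/94.40 = 0.4336

Final: 0.4336


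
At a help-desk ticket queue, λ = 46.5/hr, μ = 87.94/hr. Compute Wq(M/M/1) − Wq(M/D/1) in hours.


ρ = 46.5/87.94 = 0.5288
Wq(M/M/1) = ρ/(μ−λ) = 0.5288/41.44 = 0.01276 hr
Wq(M/D/1) = ρ/(2(μ−λ)) = 0.006380 hr
Savings = 0.01276 − 0.006380 = 0.006380 hr

Final: 0.006380 hr


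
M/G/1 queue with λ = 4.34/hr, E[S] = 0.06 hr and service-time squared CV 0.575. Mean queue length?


ρ = λ·E[S] = 4.34·0.06 = 0.2604
Lq = ρ²(1+C_s²)/(2(1−ρ)) = 0.06781·(1+0.575)/(2·0.7396)
= 0.06781·1.5750/1.4792 = 0.07220

Final: 0.07220


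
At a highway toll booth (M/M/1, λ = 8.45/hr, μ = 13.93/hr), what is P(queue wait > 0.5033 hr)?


ρ = 8.45/13.93 = 0.6066
P(Wq > t) = ρ·e^{−(μ−λ)t} = 0.6066·e^{−2.7581}
= 0.6066·0.063413 = 0.038467

Final: 0.038467


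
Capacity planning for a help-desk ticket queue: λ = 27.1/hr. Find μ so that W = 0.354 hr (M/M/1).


W = 1/(μ−λ) ⇒ μ − λ = 1/W = 1/0.354 = 2.8249
μ = λ + 1/W = 27.1 + 2.8249 = 29.9249 per hr

Final: 29.9249 /hr


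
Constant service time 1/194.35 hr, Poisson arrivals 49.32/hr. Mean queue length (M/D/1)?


ρ = 49.32/194.35 = 0.2538
M/D/1: Lq = ρ²/(2(1−ρ)) = 0.06440/(2·0.7462) = 0.04315

Final: 0.04315


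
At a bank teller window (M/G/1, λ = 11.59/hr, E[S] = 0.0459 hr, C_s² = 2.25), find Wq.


ρ = λ·E[S] = 11.59·0.0459 = 0.5320
E[S²] = E[S]²(1+C_s²) = 0.0459²·(1+2.25) = 0.006847
Wq = λ·E[S²]/(2(1−ρ)) = 11.59·0.006847/(2·0.4680) = 0.08478 hr

Final: 0.08478 hr


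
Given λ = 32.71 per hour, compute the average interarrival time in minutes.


Mean interarrival time = 1/λ = 1/32.71 hour = 0.03057 hour
In minutes: 0.03057 × 60 = 1.8343 min

Final: 1.8343 min


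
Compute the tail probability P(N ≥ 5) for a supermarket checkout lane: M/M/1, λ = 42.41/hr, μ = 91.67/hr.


ρ = 42.41/91.67 = 0.4626
P(N ≥ n) = ρ^n = 0.4626^5 = 0.021194

Final: 0.021194


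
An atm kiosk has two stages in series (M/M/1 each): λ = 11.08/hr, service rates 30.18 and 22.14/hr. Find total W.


Each node sees arrival rate λ = 11.08/hr (tandem ⇒ throughput preserved).
W₁ = 1/(μ₁−λ) = 1/(30.18−11.08) = 0.05236 hr
W₂ = 1/(μ₂−λ) = 1/(22.14−11.08) = 0.09042 hr
W_total = W₁ + W₂ = 0.05236 + 0.09042 = 0.14277 hr

Final: 0.14277 hr


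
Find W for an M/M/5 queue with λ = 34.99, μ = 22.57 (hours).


a = 1.5503; ρ = 0.3101; P₀ = 0.211783
Lq = P₀·a^c·ρ/(c!(1−ρ)²) = 0.01029
Wq = Lq/λ = 0.01029/34.99 = 0.0002942 hr
W = Wq + 1/μ = 0.0002942 + 0.04431 = 0.04460 hr

Final: 0.04460 hr


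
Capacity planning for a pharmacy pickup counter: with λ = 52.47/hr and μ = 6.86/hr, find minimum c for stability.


Stability requires cμ > λ ⇔ c > λ/μ.
λ/μ = 52.47/6.86 = 7.6487
Minimum integer c = ⌊7.6487⌋ + 1 = 8
Check: 8·6.86 = 54.88 > 52.47, while 7·6.86 = 48.02 ≤ 52.47

Final: 8 servers


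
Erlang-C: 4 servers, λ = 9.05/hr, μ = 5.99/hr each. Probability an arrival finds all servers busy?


a = λ/μ = 1.5109; ρ = a/4 = 0.3777
P₀ = 0.218538 (from M/M/c formula)
C(c,a) = [a^c/(c!(1−ρ))]·P₀ = [5.21059/(24·0.6223)]·0.218538
= 0.34889·0.218538 = 0.076245

Final: 0.076245


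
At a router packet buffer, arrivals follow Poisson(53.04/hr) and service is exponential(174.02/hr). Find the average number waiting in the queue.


ρ = 53.04/174.02 = 0.3048
Lq = ρ²/(1−ρ) = 0.09290/0.6952 = 0.1336

Final: 0.1336


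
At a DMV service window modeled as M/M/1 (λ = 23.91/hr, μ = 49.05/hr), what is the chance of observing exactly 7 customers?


ρ = 23.91/49.05 = 0.4875
P_n = (1−ρ)·ρ^n = (1 − 0.4875)·0.4875^7 = 0.5125·0.006540 = 0.003352

Final: 0.003352


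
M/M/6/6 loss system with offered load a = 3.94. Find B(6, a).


B(c,a) = (a^c/c!) / Σ_{k=0}^{c} a^k/k!
a^6/6! = 5.195709
Σ terms (k=0..6): 1.00000 + 3.94000 + 7.76180 + 10.19383 + 10.04092 + 7.91225 + 5.19571 = 46.044511
B = 5.195709/46.044511 = 0.112841

Final: 0.112841


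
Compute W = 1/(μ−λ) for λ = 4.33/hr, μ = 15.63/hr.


W = 1/(μ−λ) = 1/(15.63 − 4.33) = 1/11.30 = 0.08850 hr

Final: 0.08850 hr


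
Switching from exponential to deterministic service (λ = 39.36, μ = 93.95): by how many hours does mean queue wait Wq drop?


ρ = 39.36/93.95 = 0.4189
Wq(M/M/1) = ρ/(μ−λ) = 0.4189/54.59 = 0.007674 hr
Wq(M/D/1) = ρ/(2(μ−λ)) = 0.003837 hr
Savings = 0.007674 − 0.003837 = 0.003837 hr

Final: 0.003837 hr


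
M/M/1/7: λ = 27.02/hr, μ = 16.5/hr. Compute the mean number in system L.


ρ = 27.02/16.5 = 1.6376
L = ρ[1 − (K+1)ρ^K + Kρ^(K+1)] / [(1−ρ)(1−ρ^(K+1))]
Numerator: 1.6376·(1 − 8·31.579831 + 7·51.714366) = 180.725992
Denominator: (-0.6376)·(-50.714366) = 32.334250
L = 180.725992/32.334250 = 5.5893

Final: 5.5893


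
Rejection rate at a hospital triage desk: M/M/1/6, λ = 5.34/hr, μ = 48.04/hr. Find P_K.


ρ = λ/μ = 5.34/48.04 = 0.1112
P_K = (1−ρ)ρ^K/(1−ρ^(K+1)) = (0.8888·0.000001886)/(1 − 0.0000002097)
= 0.000001677/1.000000 = 0.000001677

Final: 0.000001677


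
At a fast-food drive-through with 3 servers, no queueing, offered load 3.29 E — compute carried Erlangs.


B(3,3.29) = 0.379556 (Erlang-B)
Carried load = a(1 − B) = 3.29·(1 − 0.379556) = 3.29·0.620444 = 2.0413 E

Final: 2.0413 Erlangs


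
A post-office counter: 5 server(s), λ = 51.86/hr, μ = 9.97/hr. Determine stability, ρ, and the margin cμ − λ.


Total capacity cμ = 5·9.97 = 49.85/hr
ρ = λ/(cμ) = 51.86/49.85 = 1.0403
Stable ⇔ ρ < 1: NO
Spare capacity = cμ − λ = 49.85 − 51.86 = -2.01/hr

Final: ρ = 1.0403; unstable; margin = -2.01/hr


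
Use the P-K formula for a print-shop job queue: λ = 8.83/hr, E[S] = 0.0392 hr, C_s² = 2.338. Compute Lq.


ρ = λ·E[S] = 8.83·0.0392 = 0.3461
Lq = ρ²(1+C_s²)/(2(1−ρ)) = 0.1198·(1+2.338)/(2·0.6539)
= 0.1198·3.3380/1.3077 = 0.30582

Final: 0.30582


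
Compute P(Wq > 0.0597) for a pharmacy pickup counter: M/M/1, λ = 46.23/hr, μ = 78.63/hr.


ρ = 46.23/78.63 = 0.5879
P(Wq > t) = ρ·e^{−(μ−λ)t} = 0.5879·e^{−1.9343}
= 0.5879·0.144528 = 0.084974

Final: 0.084974


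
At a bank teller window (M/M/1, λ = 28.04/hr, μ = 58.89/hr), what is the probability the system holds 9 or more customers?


ρ = 28.04/58.89 = 0.4761
P(N ≥ n) = ρ^n = 0.4761^9 = 0.001258

Final: 0.001258


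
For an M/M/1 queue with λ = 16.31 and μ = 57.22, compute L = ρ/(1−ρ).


ρ = λ/μ = 16.31/57.22 = 0.2850
L = ρ/(1−ρ) = 0.2850/(1 − 0.2850) = 0.2850/0.7150 = 0.3987

Final: 0.3987


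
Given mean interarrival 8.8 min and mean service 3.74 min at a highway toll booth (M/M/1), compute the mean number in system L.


λ = 60/8.8 = 6.8182 /hr
μ = 60/3.74 = 16.0428 /hr
ρ = λ/μ = 6.8182/16.0428 = 0.4250
L = ρ/(1−ρ) = 0.4250/0.5750 = 0.7391

Final: 0.7391


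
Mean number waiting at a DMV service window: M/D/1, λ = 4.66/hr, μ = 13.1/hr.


ρ = 4.66/13.1 = 0.3557
M/D/1: Lq = ρ²/(2(1−ρ)) = 0.1265/(2·0.6443) = 0.09820

Final: 0.09820


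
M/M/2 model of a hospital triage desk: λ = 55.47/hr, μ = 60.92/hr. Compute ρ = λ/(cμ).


ρ = λ/(cμ) = 55.47/(2·60.92) = 55.47/121.84 = 0.4553

Final: 0.4553


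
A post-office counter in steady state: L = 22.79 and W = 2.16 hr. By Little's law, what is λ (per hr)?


λ = L/W = 22.79/2.16 = 10.5509 /hr

Final: 10.5509 /hr


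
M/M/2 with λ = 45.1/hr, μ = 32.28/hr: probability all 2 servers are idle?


a = λ/μ = 45.1/32.28 = 1.3971; ρ = a/c = 0.6986
Σ_{k=0}^{1} a^k/k! (terms k=0..1) = 1.00000 + 1.39715 = 2.39715
Tail: a^2/(2!(1−ρ)) = 1.95203/(2·0.3014) = 3.23800
P₀ = 1/(2.39715 + 3.23800) = 1/5.63515 = 0.177458

Final: 0.177458


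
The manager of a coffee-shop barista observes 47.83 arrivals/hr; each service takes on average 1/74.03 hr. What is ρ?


ρ = λ/μ = 47.83/74.03 = 0.6461

Final: 0.6461


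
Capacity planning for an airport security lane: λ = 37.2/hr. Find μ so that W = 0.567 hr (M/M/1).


W = 1/(μ−λ) ⇒ μ − λ = 1/W = 1/0.567 = 1.7637
μ = λ + 1/W = 37.2 + 1.7637 = 38.9637 per hr

Final: 38.9637 /hr


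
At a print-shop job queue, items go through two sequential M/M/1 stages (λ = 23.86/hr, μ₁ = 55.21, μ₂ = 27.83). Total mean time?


Each node sees arrival rate λ = 23.86/hr (tandem ⇒ throughput preserved).
W₁ = 1/(μ₁−λ) = 1/(55.21−23.86) = 0.03190 hr
W₂ = 1/(μ₂−λ) = 1/(27.83−23.86) = 0.25189 hr
W_total = W₁ + W₂ = 0.03190 + 0.25189 = 0.28379 hr

Final: 0.28379 hr


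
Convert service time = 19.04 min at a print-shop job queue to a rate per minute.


μ = 1/(service time) in consistent units.
1 minute = 1 min, so μ = 1/19.04 = 0.05252 per minute

Final: 0.05252 /min


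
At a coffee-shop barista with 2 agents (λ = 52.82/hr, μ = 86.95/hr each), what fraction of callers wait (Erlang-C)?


a = λ/μ = 0.6075; ρ = a/2 = 0.3037
P₀ = 0.534051 (from M/M/c formula)
C(c,a) = [a^c/(c!(1−ρ))]·P₀ = [0.36903/(2·0.6963)]·0.534051
= 0.26501·0.534051 = 0.141526

Final: 0.141526


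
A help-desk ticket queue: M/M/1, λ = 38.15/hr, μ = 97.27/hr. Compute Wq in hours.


ρ = 38.15/97.27 = 0.3922
Wq = ρ/(μ−λ) = 0.3922/(97.27 − 38.15) = 0.3922/59.12 = 0.006634 hr

Final: 0.006634 hr


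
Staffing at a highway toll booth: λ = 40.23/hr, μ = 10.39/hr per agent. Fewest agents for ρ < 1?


Stability requires cμ > λ ⇔ c > λ/μ.
λ/μ = 40.23/10.39 = 3.8720
Minimum integer c = ⌊3.8720⌋ + 1 = 4
Check: 4·10.39 = 41.56 > 40.23, while 3·10.39 = 31.17 ≤ 40.23

Final: 4 servers


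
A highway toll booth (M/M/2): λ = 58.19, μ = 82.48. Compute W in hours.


a = 0.7055; ρ = 0.3528; P₀ = 0.478467
Lq = P₀·a^c·ρ/(c!(1−ρ)²) = 0.10027
Wq = Lq/λ = 0.10027/58.19 = 0.001723 hr
W = Wq + 1/μ = 0.001723 + 0.01212 = 0.01385 hr

Final: 0.01385 hr


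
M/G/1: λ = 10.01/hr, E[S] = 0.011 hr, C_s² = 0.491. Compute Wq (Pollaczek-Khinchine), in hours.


ρ = λ·E[S] = 10.01·0.011 = 0.1101
E[S²] = E[S]²(1+C_s²) = 0.011²·(1+0.491) = 0.0001804
Wq = λ·E[S²]/(2(1−ρ)) = 10.01·0.0001804/(2·0.8899) = 0.001015 hr

Final: 0.001015 hr


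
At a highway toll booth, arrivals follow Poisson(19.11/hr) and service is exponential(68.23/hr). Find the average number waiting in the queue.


ρ = 19.11/68.23 = 0.2801
Lq = ρ²/(1−ρ) = 0.07845/0.7199 = 0.1090

Final: 0.1090


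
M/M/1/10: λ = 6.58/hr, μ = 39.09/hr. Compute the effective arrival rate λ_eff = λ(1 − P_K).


ρ = 0.1683; P_K = (1−ρ)ρ^10/(1−ρ^11) = 0.00000001519
λ_eff = λ(1 − P_K) = 6.58·(1 − 0.00000001519) = 6.58·1.000000 = 6.5800 /hr

Final: 6.5800 /hr


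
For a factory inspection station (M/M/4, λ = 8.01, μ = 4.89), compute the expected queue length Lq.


a = λ/μ = 1.6380; ρ = a/4 = 0.4095
P₀ = 0.191565
Lq = P₀·a^c·ρ / (c!·(1−ρ)²) = 0.191565·7.19937·0.4095/(24·0.34868)
= 0.06749

Final: 0.06749


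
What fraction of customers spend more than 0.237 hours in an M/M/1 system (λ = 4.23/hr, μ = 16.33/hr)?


W ~ Exponential(μ−λ) for M/M/1.
μ − λ = 16.33 − 4.23 = 12.1000
P(W > t) = e^{−(μ−λ)t} = e^{−2.8677} = 0.056829

Final: 0.056829


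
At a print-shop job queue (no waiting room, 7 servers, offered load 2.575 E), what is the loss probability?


B(c,a) = (a^c/c!) / Σ_{k=0}^{c} a^k/k!
a^7/7! = 0.148940
Σ terms (k=0..7): 1.00000 + 2.57500 + 3.31531 + 2.84564 + 1.83188 + 0.94342 + 0.40488 + 0.14894 = 13.065082
B = 0.148940/13.065082 = 0.011400

Final: 0.011400


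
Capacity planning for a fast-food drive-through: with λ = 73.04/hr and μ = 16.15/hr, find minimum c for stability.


Stability requires cμ > λ ⇔ c > λ/μ.
λ/μ = 73.04/16.15 = 4.5226
Minimum integer c = ⌊4.5226⌋ + 1 = 5
Check: 5·16.15 = 80.75 > 73.04, while 4·16.15 = 64.60 ≤ 73.04

Final: 5 servers


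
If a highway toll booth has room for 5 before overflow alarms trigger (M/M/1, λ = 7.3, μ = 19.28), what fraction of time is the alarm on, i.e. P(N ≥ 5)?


ρ = 7.3/19.28 = 0.3786
P(N ≥ n) = ρ^n = 0.3786^5 = 0.007782

Final: 0.007782


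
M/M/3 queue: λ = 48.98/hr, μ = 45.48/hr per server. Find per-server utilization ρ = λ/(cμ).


ρ = λ/(cμ) = 48.98/(3·45.48) = 48.98/136.44 = 0.3590

Final: 0.3590


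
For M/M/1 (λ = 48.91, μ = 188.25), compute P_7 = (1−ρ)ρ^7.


ρ = 48.91/188.25 = 0.2598
P_n = (1−ρ)·ρ^n = (1 − 0.2598)·0.2598^7 = 0.7402·0.00007992 = 0.00005915

Final: 0.00005915


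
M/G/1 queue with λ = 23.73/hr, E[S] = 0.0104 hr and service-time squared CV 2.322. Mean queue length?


ρ = λ·E[S] = 23.73·0.0104 = 0.2468
Lq = ρ²(1+C_s²)/(2(1−ρ)) = 0.06091·(1+2.322)/(2·0.7532)
= 0.06091·3.3220/1.5064 = 0.13431

Final: 0.13431


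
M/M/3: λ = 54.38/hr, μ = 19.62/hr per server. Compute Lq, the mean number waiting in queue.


a = λ/μ = 2.7717; ρ = a/3 = 0.9239
P₀ = 0.018438
Lq = P₀·a^c·ρ / (c!·(1−ρ)²) = 0.018438·21.29220·0.9239/(6·0.005793)
= 10.43464

Final: 10.43464


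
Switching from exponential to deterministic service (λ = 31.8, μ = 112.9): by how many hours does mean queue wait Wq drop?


ρ = 31.8/112.9 = 0.2817
Wq(M/M/1) = ρ/(μ−λ) = 0.2817/81.10 = 0.003473 hr
Wq(M/D/1) = ρ/(2(μ−λ)) = 0.001737 hr
Savings = 0.003473 − 0.001737 = 0.001737 hr

Final: 0.001737 hr


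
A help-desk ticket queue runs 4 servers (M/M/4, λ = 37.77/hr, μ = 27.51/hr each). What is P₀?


a = λ/μ = 37.77/27.51 = 1.3730; ρ = a/c = 0.3432
Σ_{k=0}^{3} a^k/k! (terms k=0..3) = 1.00000 + 1.37296 + 0.94250 + 0.43134 = 3.74680
Tail: a^4/(4!(1−ρ)) = 3.55325/(24·0.6568) = 0.22543
P₀ = 1/(3.74680 + 0.22543) = 1/3.97222 = 0.251748

Final: 0.251748


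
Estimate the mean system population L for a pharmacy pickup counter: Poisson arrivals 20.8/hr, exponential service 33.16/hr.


ρ = λ/μ = 20.8/33.16 = 0.6273
L = ρ/(1−ρ) = 0.6273/(1 − 0.6273) = 0.6273/0.3727 = 1.6828

Final: 1.6828


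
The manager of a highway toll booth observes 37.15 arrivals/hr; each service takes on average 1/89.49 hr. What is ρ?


ρ = λ/μ = 37.15/89.49 = 0.4151

Final: 0.4151


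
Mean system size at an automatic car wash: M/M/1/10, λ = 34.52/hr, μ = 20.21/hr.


ρ = 34.52/20.21 = 1.7081
L = ρ[1 − (K+1)ρ^K + Kρ^(K+1)] / [(1−ρ)(1−ρ^(K+1))]
Numerator: 1.7081·(1 − 11·211.370675 + 10·361.034919) = 2197.036181
Denominator: (-0.7081)·(-360.034919) = 254.928238
L = 2197.036181/254.928238 = 8.6183

Final: 8.6183


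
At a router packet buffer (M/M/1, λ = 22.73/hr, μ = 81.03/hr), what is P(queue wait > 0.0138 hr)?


ρ = 22.73/81.03 = 0.2805
P(Wq > t) = ρ·e^{−(μ−λ)t} = 0.2805·e^{−0.8045}
= 0.2805·0.447294 = 0.125472

Final: 0.125472


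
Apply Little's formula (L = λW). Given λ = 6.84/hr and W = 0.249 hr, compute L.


L = λW = 6.84·0.249 = 1.7032

Final: 1.7032


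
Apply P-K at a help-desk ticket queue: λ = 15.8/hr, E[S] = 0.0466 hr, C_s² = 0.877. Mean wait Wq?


ρ = λ·E[S] = 15.8·0.0466 = 0.7363
E[S²] = E[S]²(1+C_s²) = 0.0466²·(1+0.877) = 0.004076
Wq = λ·E[S²]/(2(1−ρ)) = 15.8·0.004076/(2·0.2637) = 0.12210 hr

Final: 0.12210 hr


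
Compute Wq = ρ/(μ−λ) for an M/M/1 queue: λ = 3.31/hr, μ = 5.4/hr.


ρ = 3.31/5.4 = 0.6130
Wq = ρ/(μ−λ) = 0.6130/(5.4 − 3.31) = 0.6130/2.09 = 0.2933 hr

Final: 0.2933 hr


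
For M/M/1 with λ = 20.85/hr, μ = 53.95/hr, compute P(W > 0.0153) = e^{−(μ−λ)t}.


W ~ Exponential(μ−λ) for M/M/1.
μ − λ = 53.95 − 20.85 = 33.1000
P(W > t) = e^{−(μ−λ)t} = e^{−0.5064} = 0.602643

Final: 0.602643


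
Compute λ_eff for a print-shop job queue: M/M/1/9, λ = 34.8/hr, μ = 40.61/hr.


ρ = 0.8569; P_K = (1−ρ)ρ^9/(1−ρ^10) = 0.045329
λ_eff = λ(1 − P_K) = 34.8·(1 − 0.045329) = 34.8·0.954671 = 33.2225 /hr

Final: 33.2225 /hr


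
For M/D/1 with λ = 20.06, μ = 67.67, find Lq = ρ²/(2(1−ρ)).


ρ = 20.06/67.67 = 0.2964
M/D/1: Lq = ρ²/(2(1−ρ)) = 0.08788/(2·0.7036) = 0.06245

Final: 0.06245


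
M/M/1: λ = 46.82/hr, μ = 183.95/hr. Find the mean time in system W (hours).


W = 1/(μ−λ) = 1/(183.95 − 46.82) = 1/137.13 = 0.007292 hr

Final: 0.007292 hr


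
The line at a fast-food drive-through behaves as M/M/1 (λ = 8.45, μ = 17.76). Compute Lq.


ρ = 8.45/17.76 = 0.4758
Lq = ρ²/(1−ρ) = 0.2264/0.5242 = 0.4318

Final: 0.4318


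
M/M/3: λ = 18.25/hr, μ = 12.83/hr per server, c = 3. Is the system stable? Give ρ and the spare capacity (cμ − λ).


Total capacity cμ = 3·12.83 = 38.49/hr
ρ = λ/(cμ) = 18.25/38.49 = 0.4741
Stable ⇔ ρ < 1: YES
Spare capacity = cμ − λ = 38.49 − 18.25 = 20.24/hr

Final: ρ = 0.4741; stable; margin = 20.24/hr


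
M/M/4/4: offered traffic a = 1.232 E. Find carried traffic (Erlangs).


B(4,1.232) = 0.028245 (Erlang-B)
Carried load = a(1 − B) = 1.232·(1 − 0.028245) = 1.232·0.971755 = 1.1972 E

Final: 1.1972 Erlangs


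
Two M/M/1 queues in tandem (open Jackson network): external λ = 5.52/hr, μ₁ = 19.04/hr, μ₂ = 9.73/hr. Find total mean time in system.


Each node sees arrival rate λ = 5.52/hr (tandem ⇒ throughput preserved).
W₁ = 1/(μ₁−λ) = 1/(19.04−5.52) = 0.07396 hr
W₂ = 1/(μ₂−λ) = 1/(9.73−5.52) = 0.23753 hr
W_total = W₁ + W₂ = 0.07396 + 0.23753 = 0.31149 hr

Final: 0.31149 hr


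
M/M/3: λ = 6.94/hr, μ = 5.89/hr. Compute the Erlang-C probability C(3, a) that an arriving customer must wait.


a = λ/μ = 1.1783; ρ = a/3 = 0.3928
P₀ = 0.301078 (from M/M/c formula)
C(c,a) = [a^c/(c!(1−ρ))]·P₀ = [1.63581/(6·0.6072)]·0.301078
= 0.44897·0.301078 = 0.135175

Final: 0.135175


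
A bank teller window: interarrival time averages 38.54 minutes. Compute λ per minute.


λ = 1/(interarrival time) in consistent units.
1 minute = 1 min, so λ = 1/38.54 = 0.02595 per minute

Final: 0.02595 /min


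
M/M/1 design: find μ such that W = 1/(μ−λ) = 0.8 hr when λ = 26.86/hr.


W = 1/(μ−λ) ⇒ μ − λ = 1/W = 1/0.8 = 1.2500
μ = λ + 1/W = 26.86 + 1.2500 = 28.1100 per hr

Final: 28.1100 /hr


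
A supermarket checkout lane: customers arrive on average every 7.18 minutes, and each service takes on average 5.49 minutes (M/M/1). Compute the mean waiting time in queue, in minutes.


λ = 60/7.18 = 8.3565 /hr
μ = 60/5.49 = 10.9290 /hr
ρ = λ/μ = 8.3565/10.9290 = 0.7646
Wq = ρ/(μ−λ) = 0.7646/(10.9290−8.3565) = 0.29724 hr
In minutes: 0.29724·60 = 17.834 min

Final: 17.834 min


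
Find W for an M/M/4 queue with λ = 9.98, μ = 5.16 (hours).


a = 1.9341; ρ = 0.4835; P₀ = 0.140070
Lq = P₀·a^c·ρ/(c!(1−ρ)²) = 0.14804
Wq = Lq/λ = 0.14804/9.98 = 0.01483 hr
W = Wq + 1/μ = 0.01483 + 0.19380 = 0.20863 hr

Final: 0.20863 hr


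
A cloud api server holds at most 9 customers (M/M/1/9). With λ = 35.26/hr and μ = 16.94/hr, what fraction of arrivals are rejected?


ρ = λ/μ = 35.26/16.94 = 2.0815
P_K = (1−ρ)ρ^K/(1−ρ^(K+1)) = (-1.0815·733.364896)/(1 − 1526.472623)
= -793.107727/-1525.472623 = 0.519910

Final: 0.519910


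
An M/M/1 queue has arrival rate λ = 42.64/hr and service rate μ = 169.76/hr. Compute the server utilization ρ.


ρ = λ/μ = 42.64/169.76 = 0.2512

Final: 0.2512


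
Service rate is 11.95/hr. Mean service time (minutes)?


Mean service time = 1/μ = 1/11.95 hour = 0.08368 hour
In minutes: 0.08368 × 60 = 5.0209 min

Final: 5.0209 min


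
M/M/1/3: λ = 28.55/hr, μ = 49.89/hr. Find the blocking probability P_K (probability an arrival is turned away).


ρ = λ/μ = 28.55/49.89 = 0.5723
P_K = (1−ρ)ρ^K/(1−ρ^(K+1)) = (0.4277·0.187404)/(1 − 0.107243)
= 0.080160/0.892757 = 0.089790

Final: 0.089790
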